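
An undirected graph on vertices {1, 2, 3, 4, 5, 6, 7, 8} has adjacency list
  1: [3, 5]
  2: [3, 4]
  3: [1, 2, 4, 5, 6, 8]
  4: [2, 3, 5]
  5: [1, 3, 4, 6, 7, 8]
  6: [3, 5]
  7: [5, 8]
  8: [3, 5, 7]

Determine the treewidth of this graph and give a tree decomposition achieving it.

Each bag holds 3 vertices, so the decomposition has width 2, which upper-bounds the treewidth. On the other hand G contains the 3-clique {2, 3, 4}. A clique must lie in a single bag of any decomposition, so no decomposition can have width below 2. The upper and lower bounds meet at 2, so that is the treewidth.

Treewidth 2.
Bags: B1 = {1, 3, 5}  B2 = {3, 4, 5}  B3 = {3, 5, 8}  B4 = {5, 7, 8}  B5 = {2, 3, 4}  B6 = {3, 5, 6}
Tree: B1–B2, B1–B3, B3–B4, B2–B5, B3–B6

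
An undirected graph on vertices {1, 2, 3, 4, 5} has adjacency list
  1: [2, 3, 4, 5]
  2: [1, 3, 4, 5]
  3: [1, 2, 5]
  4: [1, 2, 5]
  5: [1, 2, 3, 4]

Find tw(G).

3

A width-3 tree decomposition is:
Bags: B1 = {1, 2, 4, 5}  B2 = {1, 2, 3, 5}
Tree: B1–B2
Each bag holds 4 vertices, so the decomposition has width 3, which upper-bounds the treewidth. For the lower bound, the 4 vertices {1, 2, 3, 5} are pairwise adjacent, and any tree decomposition puts a clique entirely inside one bag — forcing width ≥ 3. Combining the bounds, tw(G) = 3.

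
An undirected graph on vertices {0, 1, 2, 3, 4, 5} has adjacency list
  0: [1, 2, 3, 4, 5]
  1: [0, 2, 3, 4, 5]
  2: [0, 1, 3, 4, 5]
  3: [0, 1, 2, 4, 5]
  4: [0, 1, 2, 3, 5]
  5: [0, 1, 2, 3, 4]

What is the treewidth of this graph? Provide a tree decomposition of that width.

A single bag containing all 6 vertices is trivially a valid decomposition of width 5. On the other hand G contains the 6-clique {0, 1, 2, 3, 4, 5}. A clique must lie in a single bag of any decomposition, so no decomposition can have width below 5. The upper and lower bounds meet at 5, so that is the treewidth.

Treewidth 5.
One optimal decomposition is:
Bags: B1 = {0, 1, 2, 3, 4, 5}
Tree: (single bag)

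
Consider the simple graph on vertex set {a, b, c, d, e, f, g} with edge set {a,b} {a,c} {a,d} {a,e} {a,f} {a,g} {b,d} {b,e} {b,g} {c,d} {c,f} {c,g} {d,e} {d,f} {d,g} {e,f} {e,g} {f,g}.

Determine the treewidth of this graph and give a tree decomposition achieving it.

Treewidth 4.
Bags: B1 = {a, d, e, f, g}  B2 = {a, c, d, f, g}  B3 = {a, b, d, e, g}
Tree: B1–B2, B1–B3

Every bag has size at most 5, so the width is 5 − 1 = 4 and tw(G) ≤ 4. On the other hand G contains the 5-clique {a, d, e, f, g}. A clique must lie in a single bag of any decomposition, so no decomposition can have width below 4. The upper and lower bounds meet at 4, so that is the treewidth.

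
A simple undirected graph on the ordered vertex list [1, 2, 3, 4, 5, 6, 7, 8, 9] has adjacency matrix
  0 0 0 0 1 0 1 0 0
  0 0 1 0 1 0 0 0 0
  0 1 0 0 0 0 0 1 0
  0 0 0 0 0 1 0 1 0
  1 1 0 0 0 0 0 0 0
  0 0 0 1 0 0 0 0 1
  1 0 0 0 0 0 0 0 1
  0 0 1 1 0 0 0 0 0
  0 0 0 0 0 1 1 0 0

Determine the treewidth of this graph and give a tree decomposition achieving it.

The largest bag has 3 vertices, giving width 2; this decomposition certifies tw(G) ≤ 2. Since 5–1–7–9–6–4–8–3–2–5 is a cycle in G, G is not acyclic. Forests are exactly the graphs of treewidth ≤ 1, so tw(G) ≥ 2. Combining the bounds, tw(G) = 2.

Treewidth 2.
Bags: B1 = {1, 5, 7}  B2 = {5, 7, 9}  B3 = {5, 6, 9}  B4 = {4, 5, 6}  B5 = {4, 5, 8}  B6 = {3, 5, 8}  B7 = {2, 3, 5}
Tree: B1–B2, B2–B3, B3–B4, B4–B5, B5–B6, B6–B7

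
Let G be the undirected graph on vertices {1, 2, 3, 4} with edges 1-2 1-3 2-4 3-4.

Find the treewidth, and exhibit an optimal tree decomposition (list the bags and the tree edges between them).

Treewidth 2.
One such decomposition:
Bags: B1 = {2, 3, 4}  B2 = {1, 2, 3}
Tree: B1–B2

The largest bag has 3 vertices, giving width 2; this decomposition certifies tw(G) ≤ 2. For the lower bound, G contains the cycle 3–4–2–1–3, so G is not a forest; only forests have treewidth ≤ 1, hence tw(G) ≥ 2. Combining the bounds, tw(G) = 2.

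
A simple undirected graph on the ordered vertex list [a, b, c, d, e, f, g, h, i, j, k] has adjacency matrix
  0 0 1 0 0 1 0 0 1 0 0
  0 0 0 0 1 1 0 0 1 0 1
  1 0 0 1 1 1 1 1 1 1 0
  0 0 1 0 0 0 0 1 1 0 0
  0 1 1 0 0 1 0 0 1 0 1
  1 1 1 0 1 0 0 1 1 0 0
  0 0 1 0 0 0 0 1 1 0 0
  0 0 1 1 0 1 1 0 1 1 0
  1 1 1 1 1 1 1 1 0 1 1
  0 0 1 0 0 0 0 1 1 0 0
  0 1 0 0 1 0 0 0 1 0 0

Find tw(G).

A width-3 tree decomposition is:
Bags: B1 = {b, e, f, i}  B2 = {c, e, f, i}  B3 = {c, f, h, i}  B4 = {a, c, f, i}  B5 = {c, g, h, i}  B6 = {c, d, h, i}  B7 = {c, h, i, j}  B8 = {b, e, i, k}
Tree: B1–B2, B2–B3, B2–B4, B3–B5, B5–B6, B3–B7, B1–B8
Each bag holds 4 vertices, so the decomposition has width 3, which upper-bounds the treewidth. On the other hand G contains the 4-clique {c, e, f, i}. A clique must lie in a single bag of any decomposition, so no decomposition can have width below 3. The upper and lower bounds meet at 3, so that is the treewidth.

3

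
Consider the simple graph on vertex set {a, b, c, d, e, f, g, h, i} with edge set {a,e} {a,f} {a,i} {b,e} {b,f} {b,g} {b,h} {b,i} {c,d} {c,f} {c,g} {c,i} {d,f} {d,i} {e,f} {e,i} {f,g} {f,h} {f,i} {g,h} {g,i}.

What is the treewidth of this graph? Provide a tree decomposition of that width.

Treewidth 3.
One optimal decomposition is:
Bags: B1 = {c, d, f, i}  B2 = {c, f, g, i}  B3 = {b, f, g, i}  B4 = {b, f, g, h}  B5 = {b, e, f, i}  B6 = {a, e, f, i}
Tree: B1–B2, B2–B3, B3–B4, B3–B5, B5–B6

Each bag holds 4 vertices, so the decomposition has width 3, which upper-bounds the treewidth. Conversely, {b, f, g, h} is a clique of size 4, and the vertices of any clique must share a bag in every tree decomposition; so some bag has ≥ 4 vertices and tw(G) ≥ 3. Hence tw(G) = 3 exactly.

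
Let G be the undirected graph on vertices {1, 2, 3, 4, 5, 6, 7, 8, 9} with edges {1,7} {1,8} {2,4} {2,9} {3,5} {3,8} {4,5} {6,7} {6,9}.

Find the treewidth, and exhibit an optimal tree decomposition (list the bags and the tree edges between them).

Each bag holds 3 vertices, so the decomposition has width 2, which upper-bounds the treewidth. The edges 1–8–3–5–4–2–9–6–7–1 form a cycle, so G is not a tree and its treewidth is at least 2. The upper and lower bounds meet at 2, so that is the treewidth.

Treewidth 2.
One such decomposition:
Bags: B1 = {1, 3, 8}  B2 = {1, 3, 5}  B3 = {1, 4, 5}  B4 = {1, 2, 4}  B5 = {1, 2, 9}  B6 = {1, 6, 9}  B7 = {1, 6, 7}
Tree: B1–B2, B2–B3, B3–B4, B4–B5, B5–B6, B6–B7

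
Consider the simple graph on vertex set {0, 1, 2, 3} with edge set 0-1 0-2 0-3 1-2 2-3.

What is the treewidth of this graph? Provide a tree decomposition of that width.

Every bag has size at most 3, so the width is 3 − 1 = 2 and tw(G) ≤ 2. For the lower bound, the 3 vertices {0, 1, 2} are pairwise adjacent, and any tree decomposition puts a clique entirely inside one bag — forcing width ≥ 2. Therefore the treewidth is 2.

Treewidth 2.
One such decomposition:
Bags: B1 = {0, 2, 3}  B2 = {0, 1, 2}
Tree: B1–B2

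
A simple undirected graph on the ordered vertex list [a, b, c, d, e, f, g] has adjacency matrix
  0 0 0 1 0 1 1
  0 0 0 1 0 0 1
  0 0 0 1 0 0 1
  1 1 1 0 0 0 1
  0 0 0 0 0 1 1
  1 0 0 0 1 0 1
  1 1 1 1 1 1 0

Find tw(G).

2

A width-2 tree decomposition is:
Bags: B1 = {c, d, g}  B2 = {a, d, g}  B3 = {a, f, g}  B4 = {b, d, g}  B5 = {e, f, g}
Tree: B1–B2, B2–B3, B2–B4, B3–B5
The largest bag has 3 vertices, giving width 2; this decomposition certifies tw(G) ≤ 2. On the other hand G contains the 3-clique {c, d, g}. A clique must lie in a single bag of any decomposition, so no decomposition can have width below 2. The upper and lower bounds meet at 2, so that is the treewidth.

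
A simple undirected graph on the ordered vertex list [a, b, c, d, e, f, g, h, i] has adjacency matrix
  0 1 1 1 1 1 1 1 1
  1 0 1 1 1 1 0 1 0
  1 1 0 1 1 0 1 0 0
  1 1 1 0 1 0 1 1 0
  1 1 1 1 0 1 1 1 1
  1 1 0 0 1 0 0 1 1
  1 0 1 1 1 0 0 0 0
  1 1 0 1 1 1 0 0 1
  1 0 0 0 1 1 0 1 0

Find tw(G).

4

A width-4 tree decomposition is:
Bags: B1 = {a, b, e, f, h}  B2 = {a, b, d, e, h}  B3 = {a, e, f, h, i}  B4 = {a, b, c, d, e}  B5 = {a, c, d, e, g}
Tree: B1–B2, B1–B3, B2–B4, B4–B5
The largest bag has 5 vertices, giving width 4; this decomposition certifies tw(G) ≤ 4. For the lower bound, the 5 vertices {a, b, d, e, h} are pairwise adjacent, and any tree decomposition puts a clique entirely inside one bag — forcing width ≥ 4. Hence tw(G) = 4 exactly.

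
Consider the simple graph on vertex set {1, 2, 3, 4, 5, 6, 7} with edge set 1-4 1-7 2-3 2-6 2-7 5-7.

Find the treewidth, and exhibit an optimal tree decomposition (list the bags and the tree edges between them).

Treewidth 1.
Bags: B1 = {5, 7}  B2 = {2, 7}  B3 = {1, 7}  B4 = {1, 4}  B5 = {2, 6}  B6 = {2, 3}
Tree: B1–B2, B2–B3, B3–B4, B2–B5, B5–B6

The largest bag has 2 vertices, giving width 1; this decomposition certifies tw(G) ≤ 1. Since G has at least one edge (e.g. 5–7), it is not an edgeless graph, so tw(G) ≥ 1. Combining the bounds, tw(G) = 1.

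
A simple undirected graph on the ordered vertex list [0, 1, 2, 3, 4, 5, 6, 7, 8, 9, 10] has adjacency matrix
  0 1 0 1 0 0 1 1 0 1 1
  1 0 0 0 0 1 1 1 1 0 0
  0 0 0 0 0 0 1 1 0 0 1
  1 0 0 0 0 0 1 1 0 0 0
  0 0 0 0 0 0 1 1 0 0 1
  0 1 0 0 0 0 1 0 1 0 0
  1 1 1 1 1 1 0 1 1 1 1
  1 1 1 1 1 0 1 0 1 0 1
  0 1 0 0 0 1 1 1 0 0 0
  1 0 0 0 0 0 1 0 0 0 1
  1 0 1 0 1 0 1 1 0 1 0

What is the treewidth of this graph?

3

A width-3 tree decomposition is:
Bags: B1 = {0, 1, 6, 7}  B2 = {0, 3, 6, 7}  B3 = {1, 6, 7, 8}  B4 = {0, 6, 7, 10}  B5 = {4, 6, 7, 10}  B6 = {1, 5, 6, 8}  B7 = {2, 6, 7, 10}  B8 = {0, 6, 9, 10}
Tree: B1–B2, B1–B3, B2–B4, B4–B5, B3–B6, B4–B7, B4–B8
The largest bag has 4 vertices, giving width 3; this decomposition certifies tw(G) ≤ 3. On the other hand G contains the 4-clique {0, 6, 9, 10}. A clique must lie in a single bag of any decomposition, so no decomposition can have width below 3. Therefore the treewidth is 3.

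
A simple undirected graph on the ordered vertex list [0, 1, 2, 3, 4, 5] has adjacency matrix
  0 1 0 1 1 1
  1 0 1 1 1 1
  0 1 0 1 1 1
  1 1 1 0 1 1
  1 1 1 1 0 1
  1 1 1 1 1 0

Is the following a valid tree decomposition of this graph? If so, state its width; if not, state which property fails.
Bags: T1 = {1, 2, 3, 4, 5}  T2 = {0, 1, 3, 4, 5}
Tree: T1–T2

Yes; width 4.

Vertex coverage: the bags together contain {0, 1, 2, 3, 4, 5}, the full vertex set. Edge coverage: each edge of G has both endpoints in at least one bag. Running intersection: for every vertex, the bags containing it form a connected subtree. All three properties hold, so this is a valid tree decomposition of width max|bag| − 1 = 4, and hence tw(G) ≤ 4.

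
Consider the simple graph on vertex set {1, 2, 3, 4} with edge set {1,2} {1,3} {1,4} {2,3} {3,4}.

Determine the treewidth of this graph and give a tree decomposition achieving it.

The largest bag has 3 vertices, giving width 2; this decomposition certifies tw(G) ≤ 2. Conversely, {1, 2, 3} is a clique of size 3, and the vertices of any clique must share a bag in every tree decomposition; so some bag has ≥ 3 vertices and tw(G) ≥ 2. Therefore the treewidth is 2.

Treewidth 2.
One such decomposition:
Bags: B1 = {1, 2, 3}  B2 = {1, 3, 4}
Tree: B1–B2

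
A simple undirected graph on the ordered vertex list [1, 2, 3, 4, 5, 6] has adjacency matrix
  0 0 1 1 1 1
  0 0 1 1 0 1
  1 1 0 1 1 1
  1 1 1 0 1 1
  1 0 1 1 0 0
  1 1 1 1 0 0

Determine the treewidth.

A width-3 tree decomposition is:
Bags: B1 = {2, 3, 4, 6}  B2 = {1, 3, 4, 6}  B3 = {1, 3, 4, 5}
Tree: B1–B2, B2–B3
Each bag holds 4 vertices, so the decomposition has width 3, which upper-bounds the treewidth. For the lower bound, the 4 vertices {1, 3, 4, 5} are pairwise adjacent, and any tree decomposition puts a clique entirely inside one bag — forcing width ≥ 3. Hence tw(G) = 3 exactly.

3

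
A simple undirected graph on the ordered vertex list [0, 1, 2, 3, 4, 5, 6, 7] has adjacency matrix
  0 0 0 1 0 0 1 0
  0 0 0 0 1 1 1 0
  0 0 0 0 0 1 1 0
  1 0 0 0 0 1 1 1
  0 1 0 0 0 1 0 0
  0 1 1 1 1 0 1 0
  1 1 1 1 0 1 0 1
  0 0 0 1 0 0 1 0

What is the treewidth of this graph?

A width-2 tree decomposition is:
Bags: B1 = {3, 5, 6}  B2 = {3, 6, 7}  B3 = {0, 3, 6}  B4 = {1, 5, 6}  B5 = {1, 4, 5}  B6 = {2, 5, 6}
Tree: B1–B2, B2–B3, B1–B4, B4–B5, B4–B6
Each bag holds 3 vertices, so the decomposition has width 2, which upper-bounds the treewidth. On the other hand G contains the 3-clique {1, 4, 5}. A clique must lie in a single bag of any decomposition, so no decomposition can have width below 2. The upper and lower bounds meet at 2, so that is the treewidth.

2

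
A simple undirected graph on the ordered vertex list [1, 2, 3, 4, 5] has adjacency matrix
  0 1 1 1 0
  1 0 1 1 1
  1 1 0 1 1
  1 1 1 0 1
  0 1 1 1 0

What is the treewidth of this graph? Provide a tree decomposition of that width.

Treewidth 3.
One optimal decomposition is:
Bags: B1 = {2, 3, 4, 5}  B2 = {1, 2, 3, 4}
Tree: B1–B2

Each bag holds 4 vertices, so the decomposition has width 3, which upper-bounds the treewidth. For the lower bound, the 4 vertices {1, 2, 3, 4} are pairwise adjacent, and any tree decomposition puts a clique entirely inside one bag — forcing width ≥ 3. Combining the bounds, tw(G) = 3.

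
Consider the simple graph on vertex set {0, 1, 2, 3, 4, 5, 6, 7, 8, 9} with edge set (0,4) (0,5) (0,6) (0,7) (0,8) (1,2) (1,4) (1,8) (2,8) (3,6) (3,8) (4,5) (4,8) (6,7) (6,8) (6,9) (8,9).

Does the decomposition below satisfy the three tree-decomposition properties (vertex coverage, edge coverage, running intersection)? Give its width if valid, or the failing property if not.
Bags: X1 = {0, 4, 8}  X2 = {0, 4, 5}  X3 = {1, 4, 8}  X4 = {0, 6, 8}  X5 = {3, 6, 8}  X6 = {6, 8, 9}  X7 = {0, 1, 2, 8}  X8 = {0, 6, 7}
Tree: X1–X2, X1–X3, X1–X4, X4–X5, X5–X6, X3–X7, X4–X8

No — bags containing vertex 0 are not connected in the tree.

A tree decomposition must satisfy three properties: every vertex lies in some bag; for every edge, both endpoints lie together in some bag; and for every vertex, the bags containing it form a connected subtree. Here bags containing vertex 0 are not connected in the tree, so the decomposition is invalid.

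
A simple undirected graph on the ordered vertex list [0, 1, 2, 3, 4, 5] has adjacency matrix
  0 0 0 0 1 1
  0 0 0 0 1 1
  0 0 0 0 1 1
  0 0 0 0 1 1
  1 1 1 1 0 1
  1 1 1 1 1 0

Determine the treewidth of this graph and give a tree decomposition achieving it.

Treewidth 2.
Bags: B1 = {0, 4, 5}  B2 = {1, 4, 5}  B3 = {2, 4, 5}  B4 = {3, 4, 5}
Tree: B1–B2, B1–B3, B3–B4

Each bag holds 3 vertices, so the decomposition has width 2, which upper-bounds the treewidth. For the lower bound, the 3 vertices {0, 4, 5} are pairwise adjacent, and any tree decomposition puts a clique entirely inside one bag — forcing width ≥ 2. The upper and lower bounds meet at 2, so that is the treewidth.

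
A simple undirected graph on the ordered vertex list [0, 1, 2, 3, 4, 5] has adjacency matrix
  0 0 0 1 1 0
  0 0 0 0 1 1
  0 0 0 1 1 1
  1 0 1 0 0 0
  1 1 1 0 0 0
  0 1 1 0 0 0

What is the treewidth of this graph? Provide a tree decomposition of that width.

The largest bag has 3 vertices, giving width 2; this decomposition certifies tw(G) ≤ 2. For the lower bound, G contains the cycle 3–0–4–2–3, so G is not a forest; only forests have treewidth ≤ 1, hence tw(G) ≥ 2. The upper and lower bounds meet at 2, so that is the treewidth.

Treewidth 2.
One such decomposition:
Bags: B1 = {0, 2, 3}  B2 = {0, 2, 4}  B3 = {2, 4, 5}  B4 = {1, 4, 5}
Tree: B1–B2, B2–B3, B3–B4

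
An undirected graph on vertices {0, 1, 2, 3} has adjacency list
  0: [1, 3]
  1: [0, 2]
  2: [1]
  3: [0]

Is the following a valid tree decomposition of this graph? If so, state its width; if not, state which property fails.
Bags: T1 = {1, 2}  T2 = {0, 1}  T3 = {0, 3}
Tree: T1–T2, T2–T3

Vertex coverage: the bags together contain {0, 1, 2, 3}, the full vertex set. Edge coverage: each edge of G has both endpoints in at least one bag. Running intersection: for every vertex, the bags containing it form a connected subtree. All three properties hold, so this is a valid tree decomposition of width max|bag| − 1 = 1, and hence tw(G) ≤ 1.

Yes; width 1.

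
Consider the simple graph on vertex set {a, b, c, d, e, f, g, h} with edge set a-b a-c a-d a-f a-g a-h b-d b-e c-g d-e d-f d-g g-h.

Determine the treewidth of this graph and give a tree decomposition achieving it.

Every bag has size at most 3, so the width is 3 − 1 = 2 and tw(G) ≤ 2. Conversely, {b, d, e} is a clique of size 3, and the vertices of any clique must share a bag in every tree decomposition; so some bag has ≥ 3 vertices and tw(G) ≥ 2. Therefore the treewidth is 2.

Treewidth 2.
One optimal decomposition is:
Bags: B1 = {a, g, h}  B2 = {a, d, g}  B3 = {a, c, g}  B4 = {a, d, f}  B5 = {a, b, d}  B6 = {b, d, e}
Tree: B1–B2, B2–B3, B2–B4, B2–B5, B5–B6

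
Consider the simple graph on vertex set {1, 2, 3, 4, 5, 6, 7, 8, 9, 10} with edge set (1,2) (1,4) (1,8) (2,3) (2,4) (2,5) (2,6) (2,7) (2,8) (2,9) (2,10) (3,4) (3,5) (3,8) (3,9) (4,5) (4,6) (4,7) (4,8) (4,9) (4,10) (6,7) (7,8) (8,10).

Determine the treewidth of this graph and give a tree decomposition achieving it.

Treewidth 3.
Bags: B1 = {2, 4, 8, 10}  B2 = {2, 4, 7, 8}  B3 = {2, 3, 4, 8}  B4 = {2, 4, 6, 7}  B5 = {2, 3, 4, 5}  B6 = {1, 2, 4, 8}  B7 = {2, 3, 4, 9}
Tree: B1–B2, B2–B3, B2–B4, B3–B5, B1–B6, B3–B7

Every bag has size at most 4, so the width is 4 − 1 = 3 and tw(G) ≤ 3. Conversely, {1, 2, 4, 8} is a clique of size 4, and the vertices of any clique must share a bag in every tree decomposition; so some bag has ≥ 4 vertices and tw(G) ≥ 3. The upper and lower bounds meet at 3, so that is the treewidth.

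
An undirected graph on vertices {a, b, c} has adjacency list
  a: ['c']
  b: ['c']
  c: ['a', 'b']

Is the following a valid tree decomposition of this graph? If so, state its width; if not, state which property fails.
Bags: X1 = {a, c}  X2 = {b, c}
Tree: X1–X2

Yes; width 1.

Vertex coverage: the bags together contain {a, b, c}, the full vertex set. Edge coverage: each edge of G has both endpoints in at least one bag. Running intersection: for every vertex, the bags containing it form a connected subtree. All three properties hold, so this is a valid tree decomposition of width max|bag| − 1 = 1, and hence tw(G) ≤ 1.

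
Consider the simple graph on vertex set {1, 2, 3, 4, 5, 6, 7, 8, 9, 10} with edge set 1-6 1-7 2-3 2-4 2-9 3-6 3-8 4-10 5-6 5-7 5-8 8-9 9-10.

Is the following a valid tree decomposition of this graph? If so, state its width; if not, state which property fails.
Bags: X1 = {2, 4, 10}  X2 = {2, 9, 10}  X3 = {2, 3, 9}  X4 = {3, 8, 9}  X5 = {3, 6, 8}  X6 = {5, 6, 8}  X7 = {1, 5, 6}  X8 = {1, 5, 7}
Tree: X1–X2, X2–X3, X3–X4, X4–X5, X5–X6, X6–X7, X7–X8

Every vertex of G appears in some bag (union = {1, 2, 3, 4, 5, 6, 7, 8, 9, 10}); every edge is covered by a bag; and for each vertex v the set of bags containing v is connected in the bag tree. The decomposition is therefore valid. The largest bag has 3 vertices, so the width is 2.

Yes; width 2.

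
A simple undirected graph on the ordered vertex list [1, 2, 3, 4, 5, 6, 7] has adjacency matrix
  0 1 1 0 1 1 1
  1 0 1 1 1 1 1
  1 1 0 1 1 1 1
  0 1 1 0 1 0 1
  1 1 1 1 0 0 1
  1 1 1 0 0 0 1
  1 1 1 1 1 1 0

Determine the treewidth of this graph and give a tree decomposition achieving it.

Treewidth 4.
Bags: B1 = {2, 3, 4, 5, 7}  B2 = {1, 2, 3, 5, 7}  B3 = {1, 2, 3, 6, 7}
Tree: B1–B2, B2–B3

Each bag holds 5 vertices, so the decomposition has width 4, which upper-bounds the treewidth. For the lower bound, the 5 vertices {1, 2, 3, 5, 7} are pairwise adjacent, and any tree decomposition puts a clique entirely inside one bag — forcing width ≥ 4. Hence tw(G) = 4 exactly.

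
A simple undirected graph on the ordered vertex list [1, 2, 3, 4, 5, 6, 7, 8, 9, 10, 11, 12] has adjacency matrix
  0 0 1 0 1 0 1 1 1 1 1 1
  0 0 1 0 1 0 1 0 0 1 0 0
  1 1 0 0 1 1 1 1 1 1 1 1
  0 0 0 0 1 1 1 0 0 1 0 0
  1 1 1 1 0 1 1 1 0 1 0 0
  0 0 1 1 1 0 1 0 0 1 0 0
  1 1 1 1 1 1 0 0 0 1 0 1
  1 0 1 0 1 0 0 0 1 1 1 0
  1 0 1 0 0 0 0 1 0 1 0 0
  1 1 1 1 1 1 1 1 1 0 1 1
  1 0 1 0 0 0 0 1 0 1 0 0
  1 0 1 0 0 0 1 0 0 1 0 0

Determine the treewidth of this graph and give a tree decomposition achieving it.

Each bag holds 5 vertices, so the decomposition has width 4, which upper-bounds the treewidth. On the other hand G contains the 5-clique {1, 3, 8, 9, 10}. A clique must lie in a single bag of any decomposition, so no decomposition can have width below 4. Combining the bounds, tw(G) = 4.

Treewidth 4.
One optimal decomposition is:
Bags: B1 = {2, 3, 5, 7, 10}  B2 = {3, 5, 6, 7, 10}  B3 = {1, 3, 5, 7, 10}  B4 = {1, 3, 5, 8, 10}  B5 = {1, 3, 8, 10, 11}  B6 = {4, 5, 6, 7, 10}  B7 = {1, 3, 7, 10, 12}  B8 = {1, 3, 8, 9, 10}
Tree: B1–B2, B2–B3, B3–B4, B4–B5, B2–B6, B3–B7, B5–B8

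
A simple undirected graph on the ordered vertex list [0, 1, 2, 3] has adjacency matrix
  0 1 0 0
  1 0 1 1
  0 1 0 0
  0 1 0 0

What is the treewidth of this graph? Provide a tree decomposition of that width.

Treewidth 1.
Bags: B1 = {1, 2}  B2 = {1, 3}  B3 = {0, 1}
Tree: B1–B2, B1–B3

Every bag has size at most 2, so the width is 2 − 1 = 1 and tw(G) ≤ 1. G has an edge, so its treewidth is at least 1. The upper and lower bounds meet at 1, so that is the treewidth.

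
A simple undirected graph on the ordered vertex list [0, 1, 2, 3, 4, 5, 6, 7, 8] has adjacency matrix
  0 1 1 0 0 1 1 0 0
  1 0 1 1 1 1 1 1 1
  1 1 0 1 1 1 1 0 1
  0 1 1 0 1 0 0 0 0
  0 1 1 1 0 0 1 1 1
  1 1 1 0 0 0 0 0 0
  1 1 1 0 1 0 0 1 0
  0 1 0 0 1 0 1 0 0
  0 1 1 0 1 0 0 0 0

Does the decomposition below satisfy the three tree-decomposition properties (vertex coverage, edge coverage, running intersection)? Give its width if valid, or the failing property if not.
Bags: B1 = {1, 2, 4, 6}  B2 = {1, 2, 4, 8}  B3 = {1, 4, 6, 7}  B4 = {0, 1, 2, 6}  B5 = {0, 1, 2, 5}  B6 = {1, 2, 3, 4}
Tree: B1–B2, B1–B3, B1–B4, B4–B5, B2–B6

Yes; width 3.

Vertex coverage: the bags together contain {0, 1, 2, 3, 4, 5, 6, 7, 8}, the full vertex set. Edge coverage: each edge of G has both endpoints in at least one bag. Running intersection: for every vertex, the bags containing it form a connected subtree. All three properties hold, so this is a valid tree decomposition of width max|bag| − 1 = 3, and hence tw(G) ≤ 3.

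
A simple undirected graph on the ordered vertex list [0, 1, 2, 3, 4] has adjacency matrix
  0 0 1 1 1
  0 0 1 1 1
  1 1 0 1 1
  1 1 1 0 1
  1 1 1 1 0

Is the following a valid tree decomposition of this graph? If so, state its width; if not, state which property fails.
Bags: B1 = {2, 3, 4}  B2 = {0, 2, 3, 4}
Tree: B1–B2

No — vertex 1 appears in no bag.

A tree decomposition must satisfy three properties: every vertex lies in some bag; for every edge, both endpoints lie together in some bag; and for every vertex, the bags containing it form a connected subtree. Here vertex 1 appears in no bag, so the decomposition is invalid.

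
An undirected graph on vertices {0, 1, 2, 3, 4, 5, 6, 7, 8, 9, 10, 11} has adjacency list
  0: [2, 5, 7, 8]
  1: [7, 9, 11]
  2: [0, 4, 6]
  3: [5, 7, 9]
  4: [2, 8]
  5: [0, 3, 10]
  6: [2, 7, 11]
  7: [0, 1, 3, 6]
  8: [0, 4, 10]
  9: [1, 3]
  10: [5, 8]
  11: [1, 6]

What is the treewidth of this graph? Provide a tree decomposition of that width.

Every bag has size at most 4, so the width is 4 − 1 = 3 and tw(G) ≤ 3. For the lower bound: the 4 vertex sets {1,9,11}, {3}, {7}, {0,2,5,6} are disjoint, each induces a connected subgraph, and every pair is joined by at least one edge of G. Contracting each set to a single vertex therefore yields K_{4} as a minor, and since treewidth is minor-monotone, tw(G) ≥ tw(K_{4}) = 3. The upper and lower bounds meet at 3, so that is the treewidth.

Treewidth 3.
Bags: B1 = {1, 3, 9, 11}  B2 = {1, 3, 7, 11}  B3 = {3, 6, 7, 11}  B4 = {3, 5, 6, 7}  B5 = {0, 5, 6, 7}  B6 = {0, 2, 5, 6}  B7 = {0, 2, 5, 10}  B8 = {0, 2, 8, 10}  B9 = {2, 4, 8, 10}
Tree: B1–B2, B2–B3, B3–B4, B4–B5, B5–B6, B6–B7, B7–B8, B8–B9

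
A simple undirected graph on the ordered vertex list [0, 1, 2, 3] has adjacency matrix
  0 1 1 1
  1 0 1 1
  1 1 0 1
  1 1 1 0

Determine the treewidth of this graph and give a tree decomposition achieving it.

Treewidth 3.
One such decomposition:
Bags: B1 = {0, 1, 2, 3}
Tree: (single bag)

With just one bag of size 4, the width is 4 − 1 = 3, so tw(G) ≤ 3. On the other hand G contains the 4-clique {0, 1, 2, 3}. A clique must lie in a single bag of any decomposition, so no decomposition can have width below 3. Combining the bounds, tw(G) = 3.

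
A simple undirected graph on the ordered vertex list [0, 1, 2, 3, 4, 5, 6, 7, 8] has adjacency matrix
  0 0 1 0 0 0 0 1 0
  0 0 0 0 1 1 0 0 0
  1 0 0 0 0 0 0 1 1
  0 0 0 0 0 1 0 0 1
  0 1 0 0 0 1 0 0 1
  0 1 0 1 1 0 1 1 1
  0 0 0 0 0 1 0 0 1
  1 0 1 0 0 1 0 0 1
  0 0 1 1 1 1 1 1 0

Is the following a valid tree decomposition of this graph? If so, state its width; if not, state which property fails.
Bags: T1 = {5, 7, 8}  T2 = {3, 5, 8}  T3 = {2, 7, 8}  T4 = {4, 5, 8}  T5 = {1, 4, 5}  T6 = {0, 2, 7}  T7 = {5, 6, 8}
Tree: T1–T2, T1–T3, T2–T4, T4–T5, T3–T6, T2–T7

Every vertex of G appears in some bag (union = {0, 1, 2, 3, 4, 5, 6, 7, 8}); every edge is covered by a bag; and for each vertex v the set of bags containing v is connected in the bag tree. The decomposition is therefore valid. The largest bag has 3 vertices, so the width is 2.

Yes; width 2.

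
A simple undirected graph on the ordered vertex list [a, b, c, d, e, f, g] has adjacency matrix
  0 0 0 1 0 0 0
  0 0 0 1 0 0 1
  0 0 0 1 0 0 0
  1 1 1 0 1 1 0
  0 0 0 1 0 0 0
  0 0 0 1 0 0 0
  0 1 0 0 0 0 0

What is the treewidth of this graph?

1

A width-1 tree decomposition is:
Bags: B1 = {a, d}  B2 = {c, d}  B3 = {d, f}  B4 = {d, e}  B5 = {b, d}  B6 = {b, g}
Tree: B1–B2, B1–B3, B3–B4, B3–B5, B5–B6
Each bag holds 2 vertices, so the decomposition has width 1, which upper-bounds the treewidth. Since G has at least one edge (e.g. a–d), it is not an edgeless graph, so tw(G) ≥ 1. Combining the bounds, tw(G) = 1.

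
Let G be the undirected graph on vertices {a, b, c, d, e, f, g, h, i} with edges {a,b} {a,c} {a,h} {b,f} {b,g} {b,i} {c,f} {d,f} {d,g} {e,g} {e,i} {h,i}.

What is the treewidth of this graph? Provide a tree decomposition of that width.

Treewidth 3.
One optimal decomposition is:
Bags: B1 = {d, e, g, i}  B2 = {b, d, g, i}  B3 = {b, d, f, i}  B4 = {b, f, h, i}  B5 = {a, b, f, h}  B6 = {a, c, f, h}
Tree: B1–B2, B2–B3, B3–B4, B4–B5, B5–B6

Every bag has size at most 4, so the width is 4 − 1 = 3 and tw(G) ≤ 3. For the lower bound: the 4 vertex sets {d,e,g}, {i}, {b}, {a,c,f,h} are disjoint, each induces a connected subgraph, and every pair is joined by at least one edge of G. Contracting each set to a single vertex therefore yields K_{4} as a minor, and since treewidth is minor-monotone, tw(G) ≥ tw(K_{4}) = 3. The upper and lower bounds meet at 3, so that is the treewidth.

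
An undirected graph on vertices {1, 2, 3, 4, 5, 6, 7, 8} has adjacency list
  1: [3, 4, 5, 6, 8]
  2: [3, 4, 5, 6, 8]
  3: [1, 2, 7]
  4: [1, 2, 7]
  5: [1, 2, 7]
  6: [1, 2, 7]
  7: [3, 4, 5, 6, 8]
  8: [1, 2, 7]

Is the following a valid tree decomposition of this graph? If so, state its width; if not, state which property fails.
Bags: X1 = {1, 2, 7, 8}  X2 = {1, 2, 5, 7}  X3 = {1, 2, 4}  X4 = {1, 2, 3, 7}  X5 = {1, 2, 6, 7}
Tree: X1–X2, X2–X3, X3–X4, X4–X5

A tree decomposition must satisfy three properties: every vertex lies in some bag; for every edge, both endpoints lie together in some bag; and for every vertex, the bags containing it form a connected subtree. Here edge (7,4) lies in no bag, so the decomposition is invalid.

No — edge (7,4) lies in no bag.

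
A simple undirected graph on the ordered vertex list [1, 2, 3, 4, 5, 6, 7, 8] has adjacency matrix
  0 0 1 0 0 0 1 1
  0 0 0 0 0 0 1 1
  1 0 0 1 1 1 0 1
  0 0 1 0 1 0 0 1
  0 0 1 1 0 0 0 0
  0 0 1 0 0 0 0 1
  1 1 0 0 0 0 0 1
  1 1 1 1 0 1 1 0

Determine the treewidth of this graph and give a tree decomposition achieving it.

Each bag holds 3 vertices, so the decomposition has width 2, which upper-bounds the treewidth. Conversely, {2, 7, 8} is a clique of size 3, and the vertices of any clique must share a bag in every tree decomposition; so some bag has ≥ 3 vertices and tw(G) ≥ 2. Therefore the treewidth is 2.

Treewidth 2.
One such decomposition:
Bags: B1 = {1, 3, 8}  B2 = {3, 4, 8}  B3 = {3, 4, 5}  B4 = {1, 7, 8}  B5 = {2, 7, 8}  B6 = {3, 6, 8}
Tree: B1–B2, B2–B3, B1–B4, B4–B5, B2–B6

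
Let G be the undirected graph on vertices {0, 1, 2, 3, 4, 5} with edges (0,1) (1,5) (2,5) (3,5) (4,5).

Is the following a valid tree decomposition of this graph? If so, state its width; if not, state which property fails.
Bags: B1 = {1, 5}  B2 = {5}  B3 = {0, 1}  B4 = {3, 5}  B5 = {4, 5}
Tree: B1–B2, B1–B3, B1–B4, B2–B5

No — vertex 2 appears in no bag.

A tree decomposition must satisfy three properties: every vertex lies in some bag; for every edge, both endpoints lie together in some bag; and for every vertex, the bags containing it form a connected subtree. Here vertex 2 appears in no bag, so the decomposition is invalid.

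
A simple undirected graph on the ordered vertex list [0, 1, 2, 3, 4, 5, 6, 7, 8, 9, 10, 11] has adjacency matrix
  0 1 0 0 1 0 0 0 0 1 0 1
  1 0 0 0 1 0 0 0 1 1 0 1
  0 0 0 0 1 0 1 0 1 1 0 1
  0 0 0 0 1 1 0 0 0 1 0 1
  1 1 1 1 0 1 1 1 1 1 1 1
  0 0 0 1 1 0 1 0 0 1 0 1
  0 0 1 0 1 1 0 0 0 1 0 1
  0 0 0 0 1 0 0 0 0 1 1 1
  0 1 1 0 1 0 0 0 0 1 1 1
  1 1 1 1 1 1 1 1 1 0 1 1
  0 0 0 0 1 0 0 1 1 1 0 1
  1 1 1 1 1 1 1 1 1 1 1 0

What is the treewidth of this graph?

A width-4 tree decomposition is:
Bags: B1 = {4, 8, 9, 10, 11}  B2 = {2, 4, 8, 9, 11}  B3 = {2, 4, 6, 9, 11}  B4 = {1, 4, 8, 9, 11}  B5 = {4, 5, 6, 9, 11}  B6 = {3, 4, 5, 9, 11}  B7 = {0, 1, 4, 9, 11}  B8 = {4, 7, 9, 10, 11}
Tree: B1–B2, B2–B3, B1–B4, B3–B5, B5–B6, B4–B7, B1–B8
The largest bag has 5 vertices, giving width 4; this decomposition certifies tw(G) ≤ 4. For the lower bound, the 5 vertices {0, 1, 4, 9, 11} are pairwise adjacent, and any tree decomposition puts a clique entirely inside one bag — forcing width ≥ 4. Hence tw(G) = 4 exactly.

4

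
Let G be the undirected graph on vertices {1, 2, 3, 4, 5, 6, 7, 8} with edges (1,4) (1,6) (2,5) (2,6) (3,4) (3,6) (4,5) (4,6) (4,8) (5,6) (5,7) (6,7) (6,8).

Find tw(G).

A width-2 tree decomposition is:
Bags: B1 = {1, 4, 6}  B2 = {4, 5, 6}  B3 = {2, 5, 6}  B4 = {4, 6, 8}  B5 = {3, 4, 6}  B6 = {5, 6, 7}
Tree: B1–B2, B2–B3, B2–B4, B4–B5, B3–B6
Every bag has size at most 3, so the width is 3 − 1 = 2 and tw(G) ≤ 2. For the lower bound, the 3 vertices {2, 5, 6} are pairwise adjacent, and any tree decomposition puts a clique entirely inside one bag — forcing width ≥ 2. Therefore the treewidth is 2.

2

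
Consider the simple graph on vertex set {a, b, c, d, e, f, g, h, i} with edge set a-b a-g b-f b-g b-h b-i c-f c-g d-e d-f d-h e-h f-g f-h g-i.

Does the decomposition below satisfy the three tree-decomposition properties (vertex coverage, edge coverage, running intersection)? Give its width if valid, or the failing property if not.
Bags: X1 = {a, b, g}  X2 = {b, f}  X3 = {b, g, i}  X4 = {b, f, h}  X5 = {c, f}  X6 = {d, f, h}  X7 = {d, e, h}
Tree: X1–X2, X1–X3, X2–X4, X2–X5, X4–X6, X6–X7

No — edge (g,f) lies in no bag.

A tree decomposition must satisfy three properties: every vertex lies in some bag; for every edge, both endpoints lie together in some bag; and for every vertex, the bags containing it form a connected subtree. Here edge (g,f) lies in no bag, so the decomposition is invalid.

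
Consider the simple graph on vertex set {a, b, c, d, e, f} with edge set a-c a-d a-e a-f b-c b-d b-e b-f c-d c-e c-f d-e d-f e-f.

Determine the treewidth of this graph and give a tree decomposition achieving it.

Treewidth 4.
Bags: B1 = {b, c, d, e, f}  B2 = {a, c, d, e, f}
Tree: B1–B2

Every bag has size at most 5, so the width is 5 − 1 = 4 and tw(G) ≤ 4. Conversely, {a, c, d, e, f} is a clique of size 5, and the vertices of any clique must share a bag in every tree decomposition; so some bag has ≥ 5 vertices and tw(G) ≥ 4. Hence tw(G) = 4 exactly.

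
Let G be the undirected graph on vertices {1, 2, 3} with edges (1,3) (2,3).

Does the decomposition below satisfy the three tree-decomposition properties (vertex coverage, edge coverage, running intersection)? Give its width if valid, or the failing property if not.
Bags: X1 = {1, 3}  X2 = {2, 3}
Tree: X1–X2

Yes; width 1.

Checking the three conditions: (i) the bags cover all of {1, 2, 3}; (ii) for each edge, some bag contains both endpoints; (iii) the bags containing any fixed vertex form a subtree. All hold, so the decomposition is valid with width 2 − 1 = 1.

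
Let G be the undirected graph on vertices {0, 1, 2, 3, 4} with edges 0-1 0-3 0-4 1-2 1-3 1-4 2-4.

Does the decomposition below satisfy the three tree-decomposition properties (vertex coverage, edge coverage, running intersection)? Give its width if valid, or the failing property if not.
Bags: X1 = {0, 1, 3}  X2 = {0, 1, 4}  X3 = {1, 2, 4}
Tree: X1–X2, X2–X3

Vertex coverage: the bags together contain {0, 1, 2, 3, 4}, the full vertex set. Edge coverage: each edge of G has both endpoints in at least one bag. Running intersection: for every vertex, the bags containing it form a connected subtree. All three properties hold, so this is a valid tree decomposition of width max|bag| − 1 = 2, and hence tw(G) ≤ 2.

Yes; width 2.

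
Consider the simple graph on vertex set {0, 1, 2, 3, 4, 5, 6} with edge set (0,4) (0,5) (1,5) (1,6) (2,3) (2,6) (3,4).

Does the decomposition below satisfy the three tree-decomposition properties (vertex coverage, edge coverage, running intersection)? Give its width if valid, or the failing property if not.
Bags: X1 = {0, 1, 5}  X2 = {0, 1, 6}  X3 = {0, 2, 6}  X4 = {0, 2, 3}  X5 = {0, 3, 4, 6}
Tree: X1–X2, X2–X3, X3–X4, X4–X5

A tree decomposition must satisfy three properties: every vertex lies in some bag; for every edge, both endpoints lie together in some bag; and for every vertex, the bags containing it form a connected subtree. Here bags containing vertex 6 are not connected in the tree, so the decomposition is invalid.

No — bags containing vertex 6 are not connected in the tree.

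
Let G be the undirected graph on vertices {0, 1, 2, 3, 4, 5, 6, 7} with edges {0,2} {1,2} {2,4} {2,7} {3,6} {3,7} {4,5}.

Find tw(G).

1

A width-1 tree decomposition is:
Bags: B1 = {2, 7}  B2 = {3, 7}  B3 = {0, 2}  B4 = {2, 4}  B5 = {1, 2}  B6 = {3, 6}  B7 = {4, 5}
Tree: B1–B2, B1–B3, B1–B4, B3–B5, B2–B6, B4–B7
Every bag has size at most 2, so the width is 2 − 1 = 1 and tw(G) ≤ 1. Since G has at least one edge (e.g. 7–2), it is not an edgeless graph, so tw(G) ≥ 1. Combining the bounds, tw(G) = 1.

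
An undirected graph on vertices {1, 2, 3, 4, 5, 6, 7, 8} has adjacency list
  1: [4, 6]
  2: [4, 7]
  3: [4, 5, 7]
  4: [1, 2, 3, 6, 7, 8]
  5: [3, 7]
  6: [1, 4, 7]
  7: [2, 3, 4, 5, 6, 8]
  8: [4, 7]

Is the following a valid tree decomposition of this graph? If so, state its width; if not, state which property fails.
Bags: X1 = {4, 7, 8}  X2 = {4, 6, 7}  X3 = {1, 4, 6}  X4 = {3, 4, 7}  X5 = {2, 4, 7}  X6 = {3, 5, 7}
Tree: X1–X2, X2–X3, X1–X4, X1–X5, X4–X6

Yes; width 2.

Checking the three conditions: (i) the bags cover all of {1, 2, 3, 4, 5, 6, 7, 8}; (ii) for each edge, some bag contains both endpoints; (iii) the bags containing any fixed vertex form a subtree. All hold, so the decomposition is valid with width 3 − 1 = 2.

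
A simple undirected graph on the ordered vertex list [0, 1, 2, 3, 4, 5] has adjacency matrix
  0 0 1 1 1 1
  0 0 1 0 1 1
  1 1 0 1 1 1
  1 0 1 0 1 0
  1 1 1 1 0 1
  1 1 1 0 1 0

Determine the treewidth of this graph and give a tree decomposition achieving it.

Treewidth 3.
One such decomposition:
Bags: B1 = {1, 2, 4, 5}  B2 = {0, 2, 4, 5}  B3 = {0, 2, 3, 4}
Tree: B1–B2, B2–B3

The largest bag has 4 vertices, giving width 3; this decomposition certifies tw(G) ≤ 3. On the other hand G contains the 4-clique {0, 2, 3, 4}. A clique must lie in a single bag of any decomposition, so no decomposition can have width below 3. Combining the bounds, tw(G) = 3.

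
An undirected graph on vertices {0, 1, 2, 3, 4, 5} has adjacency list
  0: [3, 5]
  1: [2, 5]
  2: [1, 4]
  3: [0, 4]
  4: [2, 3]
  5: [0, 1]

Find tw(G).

2

A width-2 tree decomposition is:
Bags: B1 = {2, 3, 4}  B2 = {0, 2, 3}  B3 = {0, 2, 5}  B4 = {1, 2, 5}
Tree: B1–B2, B2–B3, B3–B4
The largest bag has 3 vertices, giving width 2; this decomposition certifies tw(G) ≤ 2. For the lower bound, G contains the cycle 2–4–3–0–5–1–2, so G is not a forest; only forests have treewidth ≤ 1, hence tw(G) ≥ 2. Combining the bounds, tw(G) = 2.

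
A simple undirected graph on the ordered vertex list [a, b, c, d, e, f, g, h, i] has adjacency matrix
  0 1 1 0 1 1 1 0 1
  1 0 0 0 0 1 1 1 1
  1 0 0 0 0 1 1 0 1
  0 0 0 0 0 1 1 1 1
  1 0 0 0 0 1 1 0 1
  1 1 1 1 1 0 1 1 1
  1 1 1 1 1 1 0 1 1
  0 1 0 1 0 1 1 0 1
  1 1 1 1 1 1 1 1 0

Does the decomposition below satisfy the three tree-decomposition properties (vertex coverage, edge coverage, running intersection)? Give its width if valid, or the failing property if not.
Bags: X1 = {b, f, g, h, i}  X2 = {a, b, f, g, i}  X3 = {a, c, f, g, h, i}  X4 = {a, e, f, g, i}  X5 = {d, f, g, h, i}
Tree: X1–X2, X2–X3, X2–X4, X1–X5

A tree decomposition must satisfy three properties: every vertex lies in some bag; for every edge, both endpoints lie together in some bag; and for every vertex, the bags containing it form a connected subtree. Here bags containing vertex h are not connected in the tree, so the decomposition is invalid.

No — bags containing vertex h are not connected in the tree.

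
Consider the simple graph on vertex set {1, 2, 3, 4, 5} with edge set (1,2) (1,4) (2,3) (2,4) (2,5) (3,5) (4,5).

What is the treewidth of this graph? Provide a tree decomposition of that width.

Treewidth 2.
One optimal decomposition is:
Bags: B1 = {2, 4, 5}  B2 = {1, 2, 4}  B3 = {2, 3, 5}
Tree: B1–B2, B1–B3

Each bag holds 3 vertices, so the decomposition has width 2, which upper-bounds the treewidth. On the other hand G contains the 3-clique {2, 3, 5}. A clique must lie in a single bag of any decomposition, so no decomposition can have width below 2. Combining the bounds, tw(G) = 2.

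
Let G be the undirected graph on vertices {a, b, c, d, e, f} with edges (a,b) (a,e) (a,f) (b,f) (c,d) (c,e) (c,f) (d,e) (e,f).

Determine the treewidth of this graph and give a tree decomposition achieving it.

The largest bag has 3 vertices, giving width 2; this decomposition certifies tw(G) ≤ 2. Conversely, {c, d, e} is a clique of size 3, and the vertices of any clique must share a bag in every tree decomposition; so some bag has ≥ 3 vertices and tw(G) ≥ 2. Therefore the treewidth is 2.

Treewidth 2.
One such decomposition:
Bags: B1 = {a, e, f}  B2 = {c, e, f}  B3 = {c, d, e}  B4 = {a, b, f}
Tree: B1–B2, B2–B3, B1–B4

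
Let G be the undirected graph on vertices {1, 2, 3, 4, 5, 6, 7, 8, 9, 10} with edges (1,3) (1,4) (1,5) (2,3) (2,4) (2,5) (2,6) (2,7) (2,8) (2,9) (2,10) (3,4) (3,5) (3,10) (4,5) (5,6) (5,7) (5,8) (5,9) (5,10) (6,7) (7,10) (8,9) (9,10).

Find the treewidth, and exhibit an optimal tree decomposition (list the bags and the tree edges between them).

Each bag holds 4 vertices, so the decomposition has width 3, which upper-bounds the treewidth. For the lower bound, the 4 vertices {1, 3, 4, 5} are pairwise adjacent, and any tree decomposition puts a clique entirely inside one bag — forcing width ≥ 3. The upper and lower bounds meet at 3, so that is the treewidth.

Treewidth 3.
One optimal decomposition is:
Bags: B1 = {2, 5, 7, 10}  B2 = {2, 3, 5, 10}  B3 = {2, 5, 6, 7}  B4 = {2, 5, 9, 10}  B5 = {2, 3, 4, 5}  B6 = {1, 3, 4, 5}  B7 = {2, 5, 8, 9}
Tree: B1–B2, B1–B3, B1–B4, B2–B5, B5–B6, B4–B7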